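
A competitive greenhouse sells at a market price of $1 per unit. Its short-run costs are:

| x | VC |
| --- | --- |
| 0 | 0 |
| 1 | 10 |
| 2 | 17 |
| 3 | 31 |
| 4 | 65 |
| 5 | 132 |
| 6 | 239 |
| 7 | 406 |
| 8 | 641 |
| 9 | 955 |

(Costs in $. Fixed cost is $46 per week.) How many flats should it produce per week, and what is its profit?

Compute π = P·x − TC at each output: x=0: -46; x=1: -55; x=2: -61; x=3: -74; x=4: -107; x=5: -173; x=6: -279; x=7: -445; x=8: -679; x=9: -992.
Profit is highest at x = 0. Equivalently, the lowest AVC in the table is 17/2 ≈ $8.50 at x = 2, and P = $1 falls below it — price never covers variable cost, so the firm shuts down and loses only its fixed cost.

x = 0 (shut down); profit = -$46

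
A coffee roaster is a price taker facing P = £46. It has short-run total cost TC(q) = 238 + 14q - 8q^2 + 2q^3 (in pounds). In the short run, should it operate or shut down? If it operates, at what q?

Produce at q = 4

Variable cost is VC = 14q - 8q^2 + 2q^3, so AVC = VC/q = 14 - 8q + 2q^2 and MC = dTC/dq = 14 - 16q + 6q^2.
AVC is minimized where dAVC/dq = -8 + 4q = 0, at q = 2; min AVC = 14 - 8·2 + 2·2^2 = £6.
Because £46 ≥ £6, revenue can cover variable cost; the firm operates.
Solving P = MC: -32 - 16q + 6q^2 = 0 ⇒ q = -4/3 or 4. On the upward-sloping branch, q* = 4.
Check: AVC at q = 4 is £14 ≤ P, so revenue covers variable cost.
Profit = P·q − TC = 46·4 − 294 = -£110, a loss, but smaller than the £238 fixed cost the firm would lose by shutting down.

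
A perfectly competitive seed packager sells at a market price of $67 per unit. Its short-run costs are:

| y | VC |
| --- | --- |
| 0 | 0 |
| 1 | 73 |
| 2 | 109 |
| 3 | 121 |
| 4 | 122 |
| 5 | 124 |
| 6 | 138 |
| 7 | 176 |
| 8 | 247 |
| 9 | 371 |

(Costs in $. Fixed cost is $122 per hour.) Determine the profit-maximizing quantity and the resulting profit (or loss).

Tabulate TR − TC: y=0: -122; y=1: -128; y=2: -97; y=3: -42; y=4: 24; y=5: 89; y=6: 142; y=7: 171; y=8: 167; y=9: 110.
Profit is maximized at y = 7. AVC there is 176/7 = $25.14 ≤ P, so producing beats shutting down (which would give -$122).

y = 7; profit = $171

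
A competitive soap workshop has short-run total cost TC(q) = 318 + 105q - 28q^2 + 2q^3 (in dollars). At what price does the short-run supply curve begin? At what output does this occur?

The firm shuts down when price falls below the minimum of average variable cost. AVC = VC/q = 105 - 28q + 2q^2.
At the minimum of AVC, MC = AVC. MC = 105 - 56q + 6q^2; setting MC = AVC gives 4q^2 - 28q = 0, so q = 7. min AVC = 7.
The firm shuts down for any P below $7.

$7 per unit, at q = 7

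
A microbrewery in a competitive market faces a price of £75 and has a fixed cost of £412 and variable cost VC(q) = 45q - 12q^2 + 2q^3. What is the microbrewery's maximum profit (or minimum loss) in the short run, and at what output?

Profit = -£212 at q = 5

AVC = 45 - 12q + 2q^2 has its minimum £27 at q = 3; price £75 clears that bar, so the firm operates.
With MC = 45 - 24q + 6q^2, P = MC on the upward-sloping part at q* = 5.
TR = 75·5 = 375. TC = 412 + 175 = 587. Profit = 375 − 587 = -£212.
Shutting down would mean losing the fixed cost of £412, so operating at a loss of £212 is better by £200.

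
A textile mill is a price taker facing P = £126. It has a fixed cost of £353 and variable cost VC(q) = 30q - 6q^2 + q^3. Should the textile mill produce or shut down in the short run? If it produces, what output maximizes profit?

Variable cost is VC = 30q - 6q^2 + q^3, so AVC = VC/q = 30 - 6q + q^2 and MC = dTC/dq = 30 - 12q + 3q^2.
AVC is minimized where dAVC/dq = -6 + 2q = 0, at q = 3; min AVC = 30 - 6·3 + 3^2 = £21.
Since P = £126 ≥ min AVC = £21, price covers variable cost and the firm should produce.
Solving P = MC: -96 - 12q + 3q^2 = 0 ⇒ q = -4 or 8. On the upward-sloping branch, q* = 8.
Check: AVC at q = 8 is £46 ≤ P, so revenue covers variable cost.
Profit = P·q − TC = 126·8 − 721 = £287.

Produce at q = 8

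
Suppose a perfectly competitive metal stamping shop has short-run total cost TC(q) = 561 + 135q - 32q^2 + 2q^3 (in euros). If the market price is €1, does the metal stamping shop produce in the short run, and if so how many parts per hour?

From TC, MC = TC'(q) = 135 - 64q + 6q^2 and AVC = VC/q = 135 - 32q + 2q^2.
AVC hits its minimum where MC = AVC, at q = 8, giving min AVC = 135 - 32·8 + 2·8^2 = €7.
With P < min AVC (€1 < €7), every unit sold adds to the loss.
Best response: produce nothing and absorb the €561 fixed cost.

Shut down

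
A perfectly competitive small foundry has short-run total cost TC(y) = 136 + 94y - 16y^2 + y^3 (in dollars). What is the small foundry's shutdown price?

The shutdown price is the minimum of AVC. VC = 94y - 16y^2 + y^3, so AVC = 94 - 16y + y^2.
dAVC/dy = -16 + 2y = 0 gives y = 8. min AVC = 94 - 16·8 + 8^2 = 30.
So the shutdown price is $30.

$30 per unit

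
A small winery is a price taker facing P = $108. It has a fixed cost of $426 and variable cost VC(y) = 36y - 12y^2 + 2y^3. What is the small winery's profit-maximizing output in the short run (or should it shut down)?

Produce at y = 6

From TC, MC = TC'(y) = 36 - 24y + 6y^2 and AVC = VC/y = 36 - 12y + 2y^2.
AVC is minimized where dAVC/dy = -12 + 4y = 0, at y = 3; min AVC = 36 - 12·3 + 2·3^2 = $18.
P = $108 exceeds min AVC = $18, so the firm stays open.
Set P = MC: 108 = 36 - 24y + 6y^2 → -72 - 24y + 6y^2 = 0. The roots are y = -2 and y = 6; the profit-maximizing output is on the rising part of MC, so y* = 6.
Check: AVC at y = 6 is $36 ≤ P, so revenue covers variable cost.
Profit = P·y − TC = 108·6 − 642 = $6.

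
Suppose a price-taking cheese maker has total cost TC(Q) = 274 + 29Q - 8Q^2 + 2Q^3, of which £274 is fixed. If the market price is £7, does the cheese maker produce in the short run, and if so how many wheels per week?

From TC, MC = TC'(Q) = 29 - 16Q + 6Q^2 and AVC = VC/Q = 29 - 8Q + 2Q^2.
The AVC parabola has its vertex at Q = 8/4 = 2, where AVC = 29 - 8·2 + 2·2^2 = £21.
P = £7 lies below min AVC = £21; no output level covers variable cost.
Shutting down limits the loss to fixed cost, £274.

Shut down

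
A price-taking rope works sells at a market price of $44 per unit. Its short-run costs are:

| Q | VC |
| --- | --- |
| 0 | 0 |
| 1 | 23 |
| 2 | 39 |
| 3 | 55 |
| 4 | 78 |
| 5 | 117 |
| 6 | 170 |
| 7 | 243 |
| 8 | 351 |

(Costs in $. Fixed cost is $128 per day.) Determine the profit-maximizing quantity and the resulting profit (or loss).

Q = 5; profit = -$25

Profit at each row (π = 44Q − TC): Q=0: -128; Q=1: -107; Q=2: -79; Q=3: -51; Q=4: -30; Q=5: -25; Q=6: -34; Q=7: -63; Q=8: -127.
Profit is maximized at Q = 5. AVC there is 117/5 = $23.40 ≤ P, so producing beats shutting down (which would give -$128).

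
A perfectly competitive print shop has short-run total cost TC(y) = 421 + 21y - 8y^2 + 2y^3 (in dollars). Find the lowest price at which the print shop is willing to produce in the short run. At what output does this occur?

The shutdown price is the minimum of AVC. VC = 21y - 8y^2 + 2y^3, so AVC = 21 - 8y + 2y^2.
dAVC/dy = -8 + 4y = 0 gives y = 2. min AVC = 21 - 8·2 + 2·2^2 = 13.
The firm shuts down for any P below $13.

$13 per unit, at y = 2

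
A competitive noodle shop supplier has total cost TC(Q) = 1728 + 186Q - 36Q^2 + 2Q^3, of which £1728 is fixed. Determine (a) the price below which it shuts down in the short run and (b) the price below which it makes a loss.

Shutdown price = £24; break-even price = £186

Shutdown price = min AVC. AVC = 186 - 36Q + 2Q^2, with vertex at Q = 9 and minimum £24.
ATC = 1728/Q + 186 - 36Q + 2Q^2. Setting dATC/dQ = −1728/Q^2 − 36 + 4Q = 0 gives Q = 12 (since 4·12^3 − 36·12^2 = 1728).
min ATC = 1728/12 + 186 − 36·12 + 2·12^2 = £186. That is the break-even price.
For £24 ≤ P < £186 the firm produces at a loss; below £24 it shuts down.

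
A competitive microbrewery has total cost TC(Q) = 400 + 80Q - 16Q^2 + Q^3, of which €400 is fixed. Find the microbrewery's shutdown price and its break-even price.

AVC = 80 - 16Q + Q^2; minimized at Q = 8, giving min AVC = €16. That is the shutdown price.
ATC = 400/Q + 80 - 16Q + Q^2. Setting dATC/dQ = −400/Q^2 − 16 + 2Q = 0 gives Q = 10 (since 2·10^3 − 16·10^2 = 400).
min ATC = 400/10 + 80 − 16·10 + 10^2 = €60. That is the break-even price.
For €16 ≤ P < €60 the firm produces at a loss; below €16 it shuts down.

Shutdown price = €16; break-even price = €60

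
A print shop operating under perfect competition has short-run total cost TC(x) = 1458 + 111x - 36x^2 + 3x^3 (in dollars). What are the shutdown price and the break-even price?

Shutdown price = $3; break-even price = $192

AVC = 111 - 36x + 3x^2; minimized at x = 6, giving min AVC = $3. That is the shutdown price.
ATC = 1458/x + 111 - 36x + 3x^2. Setting dATC/dx = −1458/x^2 − 36 + 6x = 0 gives x = 9 (since 6·9^3 − 36·9^2 = 1458).
min ATC = 1458/9 + 111 − 36·9 + 3·9^2 = $192. That is the break-even price.
Between these two prices the firm operates at a loss; above $192 it earns a profit.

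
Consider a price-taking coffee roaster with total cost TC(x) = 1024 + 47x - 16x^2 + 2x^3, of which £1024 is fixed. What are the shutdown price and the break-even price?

Shutdown price = min AVC. AVC = 47 - 16x + 2x^2, with vertex at x = 4 and minimum £15.
ATC = 1024/x + 47 - 16x + 2x^2. Setting dATC/dx = −1024/x^2 − 16 + 4x = 0 gives x = 8 (since 4·8^3 − 16·8^2 = 1024).
min ATC = 1024/8 + 47 − 16·8 + 2·8^2 = £175. That is the break-even price.
For £15 ≤ P < £175 the firm produces at a loss; below £15 it shuts down.

Shutdown price = £15; break-even price = £175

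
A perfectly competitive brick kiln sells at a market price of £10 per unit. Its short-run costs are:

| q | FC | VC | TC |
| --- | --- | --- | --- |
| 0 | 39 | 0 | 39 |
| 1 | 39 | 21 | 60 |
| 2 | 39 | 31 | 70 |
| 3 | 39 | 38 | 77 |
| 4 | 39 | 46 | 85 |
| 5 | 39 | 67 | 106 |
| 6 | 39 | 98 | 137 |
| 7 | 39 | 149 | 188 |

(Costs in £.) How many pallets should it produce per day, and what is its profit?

Tabulate TR − TC: q=0: -39; q=1: -50; q=2: -50; q=3: -47; q=4: -45; q=5: -56; q=6: -77; q=7: -118.
Profit is highest at q = 0. Equivalently, the lowest AVC in the table is 46/4 ≈ £11.50 at q = 4, and P = £10 falls below it — price never covers variable cost, so the firm shuts down and loses only its fixed cost.

q = 0 (shut down); profit = -£39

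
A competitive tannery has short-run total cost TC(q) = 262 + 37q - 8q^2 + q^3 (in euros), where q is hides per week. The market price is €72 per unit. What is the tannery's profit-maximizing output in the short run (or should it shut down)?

Produce at q = 7

Variable cost is VC = 37q - 8q^2 + q^3, so AVC = VC/q = 37 - 8q + q^2 and MC = dTC/dq = 37 - 16q + 3q^2.
The AVC parabola has its vertex at q = 8/2 = 4, where AVC = 37 - 8·4 + 4^2 = €21.
Because €72 ≥ €21, revenue can cover variable cost; the firm operates.
Set P = MC: 72 = 37 - 16q + 3q^2 → -35 - 16q + 3q^2 = 0. The roots are q = -5/3 and q = 7; the profit-maximizing output is on the rising part of MC, so q* = 7.
Check: AVC at q = 7 is €30 ≤ P, so revenue covers variable cost.
Profit = P·q − TC = 72·7 − 472 = €32.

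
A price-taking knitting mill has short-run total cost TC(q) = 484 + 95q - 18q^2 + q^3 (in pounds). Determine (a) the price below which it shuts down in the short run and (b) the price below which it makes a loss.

Shutdown price = £14; break-even price = £62

Shutdown price = min AVC. AVC = 95 - 18q + q^2, with vertex at q = 9 and minimum £14.
ATC = 484/q + 95 - 18q + q^2. Setting dATC/dq = −484/q^2 − 18 + 2q = 0 gives q = 11 (since 2·11^3 − 18·11^2 = 484).
min ATC = 484/11 + 95 − 18·11 + 11^2 = £62. That is the break-even price.
For £14 ≤ P < £62 the firm produces at a loss; below £14 it shuts down.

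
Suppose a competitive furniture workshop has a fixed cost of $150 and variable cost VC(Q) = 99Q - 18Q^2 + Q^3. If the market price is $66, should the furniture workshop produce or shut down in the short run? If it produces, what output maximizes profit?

From TC, MC = TC'(Q) = 99 - 36Q + 3Q^2 and AVC = VC/Q = 99 - 18Q + Q^2.
AVC is minimized where dAVC/dQ = -18 + 2Q = 0, at Q = 9; min AVC = 99 - 18·9 + 9^2 = $18.
Since P = $66 ≥ min AVC = $18, price covers variable cost and the firm should produce.
P = MC gives 33 - 36Q + 3Q^2 = 0, with roots 1 and 11. Take the larger (rising MC): Q* = 11.
Check: AVC at Q = 11 is $22 ≤ P, so revenue covers variable cost.
Profit = P·Q − TC = 66·11 − 392 = $334.

Produce at Q = 11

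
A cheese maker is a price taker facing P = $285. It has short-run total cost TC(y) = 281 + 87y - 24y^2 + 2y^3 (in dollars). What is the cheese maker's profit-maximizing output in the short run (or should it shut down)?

Strip out fixed cost: VC = 87y - 24y^2 + 2y^3. Then AVC = 87 - 24y + 2y^2 and MC = 87 - 48y + 6y^2.
AVC hits its minimum where MC = AVC, at y = 6, giving min AVC = 87 - 24·6 + 2·6^2 = $15.
Because $285 ≥ $15, revenue can cover variable cost; the firm operates.
Set P = MC: 285 = 87 - 48y + 6y^2 → -198 - 48y + 6y^2 = 0. The roots are y = -3 and y = 11; the profit-maximizing output is on the rising part of MC, so y* = 11.
Check: AVC at y = 11 is $65 ≤ P, so revenue covers variable cost.
Profit = P·y − TC = 285·11 − 996 = $2139.

Produce at y = 11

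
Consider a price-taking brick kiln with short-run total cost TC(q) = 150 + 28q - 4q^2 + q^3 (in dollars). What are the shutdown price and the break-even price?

AVC = 28 - 4q + q^2; minimized at q = 2, giving min AVC = $24. That is the shutdown price.
ATC = 150/q + 28 - 4q + q^2. Setting dATC/dq = −150/q^2 − 4 + 2q = 0 gives q = 5 (since 2·5^3 − 4·5^2 = 150).
min ATC = 150/5 + 28 − 4·5 + 5^2 = $63. That is the break-even price.
Between these two prices the firm operates at a loss; above $63 it earns a profit.

Shutdown price = $24; break-even price = $63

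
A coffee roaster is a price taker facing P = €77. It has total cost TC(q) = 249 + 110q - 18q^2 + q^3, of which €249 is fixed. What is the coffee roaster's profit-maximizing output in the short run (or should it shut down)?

From TC, MC = TC'(q) = 110 - 36q + 3q^2 and AVC = VC/q = 110 - 18q + q^2.
The AVC parabola has its vertex at q = 18/2 = 9, where AVC = 110 - 18·9 + 9^2 = €29.
Since P = €77 ≥ min AVC = €29, price covers variable cost and the firm should produce.
Set P = MC: 77 = 110 - 36q + 3q^2 → 33 - 36q + 3q^2 = 0. The roots are q = 1 and q = 11; the profit-maximizing output is on the rising part of MC, so q* = 11.
Check: AVC at q = 11 is €33 ≤ P, so revenue covers variable cost.
Profit = P·q − TC = 77·11 − 612 = €235.

Produce at q = 11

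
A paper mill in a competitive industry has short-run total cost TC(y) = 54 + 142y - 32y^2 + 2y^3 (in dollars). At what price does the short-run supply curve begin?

Short-run supply begins at min AVC. From VC = 142y - 32y^2 + 2y^3, AVC = 142 - 32y + 2y^2.
At the minimum of AVC, MC = AVC. MC = 142 - 64y + 6y^2; setting MC = AVC gives 4y^2 - 32y = 0, so y = 8. min AVC = 14.
For P < $14 the firm produces nothing.

$14 per unit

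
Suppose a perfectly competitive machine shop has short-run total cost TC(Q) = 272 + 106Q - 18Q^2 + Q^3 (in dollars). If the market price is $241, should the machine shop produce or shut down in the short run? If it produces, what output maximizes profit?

From TC, MC = TC'(Q) = 106 - 36Q + 3Q^2 and AVC = VC/Q = 106 - 18Q + Q^2.
AVC is minimized where dAVC/dQ = -18 + 2Q = 0, at Q = 9; min AVC = 106 - 18·9 + 9^2 = $25.
Since P = $241 ≥ min AVC = $25, price covers variable cost and the firm should produce.
Solving P = MC: -135 - 36Q + 3Q^2 = 0 ⇒ Q = -3 or 15. On the upward-sloping branch, Q* = 15.
Check: AVC at Q = 15 is $61 ≤ P, so revenue covers variable cost.
Profit = P·Q − TC = 241·15 − 1187 = $2428.

Produce at Q = 15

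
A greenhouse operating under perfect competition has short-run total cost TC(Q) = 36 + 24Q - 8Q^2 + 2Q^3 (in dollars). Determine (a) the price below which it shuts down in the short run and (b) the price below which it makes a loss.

Shutdown price = min AVC. AVC = 24 - 8Q + 2Q^2, with vertex at Q = 2 and minimum $16.
ATC = 36/Q + 24 - 8Q + 2Q^2. Setting dATC/dQ = −36/Q^2 − 8 + 4Q = 0 gives Q = 3 (since 4·3^3 − 8·3^2 = 36).
min ATC = 36/3 + 24 − 8·3 + 2·3^2 = $30. That is the break-even price.
Between these two prices the firm operates at a loss; above $30 it earns a profit.

Shutdown price = $16; break-even price = $30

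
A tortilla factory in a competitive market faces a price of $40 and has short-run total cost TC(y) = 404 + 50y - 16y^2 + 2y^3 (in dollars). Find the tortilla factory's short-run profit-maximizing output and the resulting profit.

Profit = -$304 at y = 5

AVC = 50 - 16y + 2y^2 has its minimum $18 at y = 4; price $40 clears that bar, so the firm operates.
With MC = 50 - 32y + 6y^2, P = MC on the upward-sloping part at y* = 5.
TR = 40·5 = 200. TC = 404 + 100 = 504. Profit = 200 − 504 = -$304.
Shutting down would mean losing the fixed cost of $404, so operating at a loss of $304 is better by $100.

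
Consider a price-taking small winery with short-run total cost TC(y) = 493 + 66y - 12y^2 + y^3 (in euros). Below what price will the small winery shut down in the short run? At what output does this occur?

€30 per unit, at y = 6

Short-run supply begins at min AVC. From VC = 66y - 12y^2 + y^3, AVC = 66 - 12y + y^2.
At the minimum of AVC, MC = AVC. MC = 66 - 24y + 3y^2; setting MC = AVC gives 2y^2 - 12y = 0, so y = 6. min AVC = 30.
So the shutdown price is €30.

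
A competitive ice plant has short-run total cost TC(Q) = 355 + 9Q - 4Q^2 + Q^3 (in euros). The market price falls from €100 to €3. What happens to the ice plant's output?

Output falls from 7 to 0 (the firm shuts down)

MC = 9 - 8Q + 3Q^2; the shutdown threshold is min AVC = €5 (at Q = 2).
At P = €100 ≥ min AVC, set P = MC on the rising branch: Q = 7.
At P = €3 < min AVC = €5, price no longer covers variable cost at any output, so the firm shuts down: Q = 0.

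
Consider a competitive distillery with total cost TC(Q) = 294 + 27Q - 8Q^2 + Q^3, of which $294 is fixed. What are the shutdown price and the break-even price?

Shutdown price = min AVC. AVC = 27 - 8Q + Q^2, with vertex at Q = 4 and minimum $11.
ATC = 294/Q + 27 - 8Q + Q^2. Setting dATC/dQ = −294/Q^2 − 8 + 2Q = 0 gives Q = 7 (since 2·7^3 − 8·7^2 = 294).
min ATC = 294/7 + 27 − 8·7 + 7^2 = $62. That is the break-even price.
For $11 ≤ P < $62 the firm produces at a loss; below $11 it shuts down.

Shutdown price = $11; break-even price = $62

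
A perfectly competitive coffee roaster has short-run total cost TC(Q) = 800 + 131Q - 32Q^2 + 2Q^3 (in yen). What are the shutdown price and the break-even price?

Shutdown price = ¥3; break-even price = ¥91

AVC = 131 - 32Q + 2Q^2; minimized at Q = 8, giving min AVC = ¥3. That is the shutdown price.
ATC = 800/Q + 131 - 32Q + 2Q^2. Setting dATC/dQ = −800/Q^2 − 32 + 4Q = 0 gives Q = 10 (since 4·10^3 − 32·10^2 = 800).
min ATC = 800/10 + 131 − 32·10 + 2·10^2 = ¥91. That is the break-even price.
For ¥3 ≤ P < ¥91 the firm produces at a loss; below ¥3 it shuts down.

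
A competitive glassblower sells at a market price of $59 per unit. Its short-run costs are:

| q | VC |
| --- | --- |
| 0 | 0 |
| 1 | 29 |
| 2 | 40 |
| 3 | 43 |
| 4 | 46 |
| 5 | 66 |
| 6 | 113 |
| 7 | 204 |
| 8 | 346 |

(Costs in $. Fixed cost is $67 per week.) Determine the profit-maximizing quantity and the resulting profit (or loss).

Tabulate TR − TC: q=0: -67; q=1: -37; q=2: 11; q=3: 67; q=4: 123; q=5: 162; q=6: 174; q=7: 142; q=8: 59.
Profit is maximized at q = 6. AVC there is 113/6 = $18.83 ≤ P, so producing beats shutting down (which would give -$67).

q = 6; profit = $174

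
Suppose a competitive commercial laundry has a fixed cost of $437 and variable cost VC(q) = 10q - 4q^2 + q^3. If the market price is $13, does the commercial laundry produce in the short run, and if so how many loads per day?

Produce at q = 3

Strip out fixed cost: VC = 10q - 4q^2 + q^3. Then AVC = 10 - 4q + q^2 and MC = 10 - 8q + 3q^2.
The AVC parabola has its vertex at q = 4/2 = 2, where AVC = 10 - 4·2 + 2^2 = $6.
Since P = $13 ≥ min AVC = $6, price covers variable cost and the firm should produce.
Solving P = MC: -3 - 8q + 3q^2 = 0 ⇒ q = -1/3 or 3. On the upward-sloping branch, q* = 3.
Check: AVC at q = 3 is $7 ≤ P, so revenue covers variable cost.
Profit = P·q − TC = 13·3 − 458 = -$419, a loss, but smaller than the $437 fixed cost the firm would lose by shutting down.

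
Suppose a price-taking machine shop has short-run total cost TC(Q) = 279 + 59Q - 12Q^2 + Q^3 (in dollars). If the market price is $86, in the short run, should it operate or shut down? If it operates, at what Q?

From TC, MC = TC'(Q) = 59 - 24Q + 3Q^2 and AVC = VC/Q = 59 - 12Q + Q^2.
The AVC parabola has its vertex at Q = 12/2 = 6, where AVC = 59 - 12·6 + 6^2 = $23.
P = $86 exceeds min AVC = $23, so the firm stays open.
Solving P = MC: -27 - 24Q + 3Q^2 = 0 ⇒ Q = -1 or 9. On the upward-sloping branch, Q* = 9.
Check: AVC at Q = 9 is $32 ≤ P, so revenue covers variable cost.
Profit = P·Q − TC = 86·9 − 567 = $207.

Produce at Q = 9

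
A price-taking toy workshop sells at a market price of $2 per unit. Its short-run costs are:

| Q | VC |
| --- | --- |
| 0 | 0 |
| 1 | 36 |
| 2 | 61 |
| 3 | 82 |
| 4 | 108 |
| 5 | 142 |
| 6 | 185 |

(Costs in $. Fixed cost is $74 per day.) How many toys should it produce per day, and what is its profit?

Q = 0 (shut down); profit = -$74

Compute π = P·Q − TC at each output: Q=0: -74; Q=1: -108; Q=2: -131; Q=3: -150; Q=4: -174; Q=5: -206; Q=6: -247.
Profit is highest at Q = 0. Equivalently, the lowest AVC in the table is 108/4 ≈ $27 at Q = 4, and P = $2 falls below it — price never covers variable cost, so the firm shuts down and loses only its fixed cost.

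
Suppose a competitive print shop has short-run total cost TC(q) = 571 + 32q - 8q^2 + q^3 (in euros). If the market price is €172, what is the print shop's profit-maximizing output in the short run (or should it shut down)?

Produce at q = 10

From TC, MC = TC'(q) = 32 - 16q + 3q^2 and AVC = VC/q = 32 - 8q + q^2.
The AVC parabola has its vertex at q = 8/2 = 4, where AVC = 32 - 8·4 + 4^2 = €16.
Because €172 ≥ €16, revenue can cover variable cost; the firm operates.
P = MC gives -140 - 16q + 3q^2 = 0, with roots -14/3 and 10. Take the larger (rising MC): q* = 10.
Check: AVC at q = 10 is €52 ≤ P, so revenue covers variable cost.
Profit = P·q − TC = 172·10 − 1091 = €629.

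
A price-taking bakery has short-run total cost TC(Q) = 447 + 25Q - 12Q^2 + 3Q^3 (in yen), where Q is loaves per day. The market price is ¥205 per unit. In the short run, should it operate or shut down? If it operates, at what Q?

Produce at Q = 6

Strip out fixed cost: VC = 25Q - 12Q^2 + 3Q^3. Then AVC = 25 - 12Q + 3Q^2 and MC = 25 - 24Q + 9Q^2.
AVC hits its minimum where MC = AVC, at Q = 2, giving min AVC = 25 - 12·2 + 3·2^2 = ¥13.
Since P = ¥205 ≥ min AVC = ¥13, price covers variable cost and the firm should produce.
Set P = MC: 205 = 25 - 24Q + 9Q^2 → -180 - 24Q + 9Q^2 = 0. The roots are Q = -10/3 and Q = 6; the profit-maximizing output is on the rising part of MC, so Q* = 6.
Check: AVC at Q = 6 is ¥61 ≤ P, so revenue covers variable cost.
Profit = P·Q − TC = 205·6 − 813 = ¥417.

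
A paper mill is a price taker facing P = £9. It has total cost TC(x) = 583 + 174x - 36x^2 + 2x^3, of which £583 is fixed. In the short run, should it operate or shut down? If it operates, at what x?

Shut down

Strip out fixed cost: VC = 174x - 36x^2 + 2x^3. Then AVC = 174 - 36x + 2x^2 and MC = 174 - 72x + 6x^2.
AVC is minimized where dAVC/dx = -36 + 4x = 0, at x = 9; min AVC = 174 - 36·9 + 2·9^2 = £12.
P = £9 lies below min AVC = £12; no output level covers variable cost.
Shutting down limits the loss to fixed cost, £583.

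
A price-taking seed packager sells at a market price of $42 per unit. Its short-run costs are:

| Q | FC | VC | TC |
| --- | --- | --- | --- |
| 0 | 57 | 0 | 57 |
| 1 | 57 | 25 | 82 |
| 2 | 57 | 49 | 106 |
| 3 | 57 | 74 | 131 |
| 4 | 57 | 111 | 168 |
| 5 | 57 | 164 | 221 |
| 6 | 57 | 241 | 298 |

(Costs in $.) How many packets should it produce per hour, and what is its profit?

Q = 4; profit = $0

Compute π = P·Q − TC at each output: Q=0: -57; Q=1: -40; Q=2: -22; Q=3: -5; Q=4: 0; Q=5: -11; Q=6: -46.
Profit is maximized at Q = 4. AVC there is 111/4 = $27.75 ≤ P, so producing beats shutting down (which would give -$57).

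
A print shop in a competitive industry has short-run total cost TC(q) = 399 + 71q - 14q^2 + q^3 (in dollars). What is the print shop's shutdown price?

The firm shuts down when price falls below the minimum of average variable cost. AVC = VC/q = 71 - 14q + q^2.
At the minimum of AVC, MC = AVC. MC = 71 - 28q + 3q^2; setting MC = AVC gives 2q^2 - 14q = 0, so q = 7. min AVC = 22.
So the shutdown price is $22.

$22 per unit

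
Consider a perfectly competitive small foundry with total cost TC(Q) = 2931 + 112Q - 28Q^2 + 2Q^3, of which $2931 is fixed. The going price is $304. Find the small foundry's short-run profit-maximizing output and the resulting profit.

AVC = 112 - 28Q + 2Q^2 has its minimum $14 at Q = 7; price $304 clears that bar, so the firm operates.
With MC = 112 - 56Q + 6Q^2, P = MC on the upward-sloping part at Q* = 12.
TR = 304·12 = 3648. TC = 2931 + 768 = 3699. Profit = 3648 − 3699 = -$51.
That loss of $51 beats the $2931 the firm would lose by shutting down; producing recovers $2880 of fixed cost.

Profit = -$51 at Q = 12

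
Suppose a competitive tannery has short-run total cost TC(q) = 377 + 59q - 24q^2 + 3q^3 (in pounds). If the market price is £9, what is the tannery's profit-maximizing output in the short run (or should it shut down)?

Shut down

Strip out fixed cost: VC = 59q - 24q^2 + 3q^3. Then AVC = 59 - 24q + 3q^2 and MC = 59 - 48q + 9q^2.
AVC hits its minimum where MC = AVC, at q = 4, giving min AVC = 59 - 24·4 + 3·4^2 = £11.
P = £9 lies below min AVC = £11; no output level covers variable cost.
Shutting down limits the loss to fixed cost, £377.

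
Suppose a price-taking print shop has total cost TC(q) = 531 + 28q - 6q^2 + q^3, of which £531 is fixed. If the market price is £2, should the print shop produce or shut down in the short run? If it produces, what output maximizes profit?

From TC, MC = TC'(q) = 28 - 12q + 3q^2 and AVC = VC/q = 28 - 6q + q^2.
The AVC parabola has its vertex at q = 6/2 = 3, where AVC = 28 - 6·3 + 3^2 = £19.
Since P = £2 < min AVC = £19, price fails to cover variable cost at any output.
The firm minimizes its loss by shutting down and losing only its fixed cost of £531.

Shut down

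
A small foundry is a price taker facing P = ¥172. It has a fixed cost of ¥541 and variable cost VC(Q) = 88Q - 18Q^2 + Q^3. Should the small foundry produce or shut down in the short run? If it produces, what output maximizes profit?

Strip out fixed cost: VC = 88Q - 18Q^2 + Q^3. Then AVC = 88 - 18Q + Q^2 and MC = 88 - 36Q + 3Q^2.
AVC is minimized where dAVC/dQ = -18 + 2Q = 0, at Q = 9; min AVC = 88 - 18·9 + 9^2 = ¥7.
Because ¥172 ≥ ¥7, revenue can cover variable cost; the firm operates.
Solving P = MC: -84 - 36Q + 3Q^2 = 0 ⇒ Q = -2 or 14. On the upward-sloping branch, Q* = 14.
Check: AVC at Q = 14 is ¥32 ≤ P, so revenue covers variable cost.
Profit = P·Q − TC = 172·14 − 989 = ¥1419.

Produce at Q = 14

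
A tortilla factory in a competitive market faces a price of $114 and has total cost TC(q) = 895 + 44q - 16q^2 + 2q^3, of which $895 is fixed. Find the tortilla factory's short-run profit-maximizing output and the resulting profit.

Profit = -$307 at q = 7

AVC = 44 - 16q + 2q^2 has its minimum $12 at q = 4; price $114 clears that bar, so the firm operates.
With MC = 44 - 32q + 6q^2, P = MC on the upward-sloping part at q* = 7.
TR = 114·7 = 798. TC = 895 + 210 = 1105. Profit = 798 − 1105 = -$307.
By producing, the firm covers all variable cost plus $588 of fixed cost; shutting down would lose the full $895.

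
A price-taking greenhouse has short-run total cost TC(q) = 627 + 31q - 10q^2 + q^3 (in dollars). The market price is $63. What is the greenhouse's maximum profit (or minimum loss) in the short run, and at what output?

AVC = 31 - 10q + q^2; min AVC = $6 at q = 5. Since P = $63 ≥ min AVC, the firm produces.
MC = 31 - 20q + 3q^2. Setting P = MC and taking the root on the rising branch gives q* = 8.
TR = 63·8 = 504. TC = 627 + 120 = 747. Profit = 504 − 747 = -$243.
By producing, the firm covers all variable cost plus $384 of fixed cost; shutting down would lose the full $627.

Profit = -$243 at q = 8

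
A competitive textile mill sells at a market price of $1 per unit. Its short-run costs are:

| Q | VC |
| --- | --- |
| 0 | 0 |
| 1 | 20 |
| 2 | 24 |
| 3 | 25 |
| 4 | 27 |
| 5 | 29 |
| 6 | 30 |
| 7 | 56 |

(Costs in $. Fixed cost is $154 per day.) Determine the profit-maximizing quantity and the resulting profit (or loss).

Tabulate TR − TC: Q=0: -154; Q=1: -173; Q=2: -176; Q=3: -176; Q=4: -177; Q=5: -178; Q=6: -178; Q=7: -203.
Profit is highest at Q = 0. Equivalently, the lowest AVC in the table is 30/6 ≈ $5 at Q = 6, and P = $1 falls below it — price never covers variable cost, so the firm shuts down and loses only its fixed cost.

Q = 0 (shut down); profit = -$154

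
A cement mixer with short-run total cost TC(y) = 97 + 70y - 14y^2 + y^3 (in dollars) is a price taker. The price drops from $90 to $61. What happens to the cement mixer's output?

MC = 70 - 28y + 3y^2; the shutdown threshold is min AVC = $21 (at y = 7).
At P = $90 ≥ min AVC, set P = MC on the rising branch: y = 10.
At P = $61 ≥ min AVC, set P = MC: y = 9. The firm stays open but cuts output.

Output falls from 10 to 9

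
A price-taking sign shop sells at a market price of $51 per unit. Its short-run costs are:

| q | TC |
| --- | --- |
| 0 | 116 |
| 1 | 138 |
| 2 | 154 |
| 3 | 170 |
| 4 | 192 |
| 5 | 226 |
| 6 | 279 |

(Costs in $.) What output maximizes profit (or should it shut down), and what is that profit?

Profit at each row (π = 51q − TC): q=0: -116; q=1: -87; q=2: -52; q=3: -17; q=4: 12; q=5: 29; q=6: 27.
Profit is maximized at q = 5. AVC there is 110/5 = $22 ≤ P, so producing beats shutting down (which would give -$116).

q = 5; profit = $29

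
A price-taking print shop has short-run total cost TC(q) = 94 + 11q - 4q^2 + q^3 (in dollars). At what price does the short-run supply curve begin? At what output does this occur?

$7 per unit, at q = 2

The firm shuts down when price falls below the minimum of average variable cost. AVC = VC/q = 11 - 4q + q^2.
dAVC/dq = -4 + 2q = 0 gives q = 2. min AVC = 11 - 4·2 + 2^2 = 7.
The firm shuts down for any P below $7.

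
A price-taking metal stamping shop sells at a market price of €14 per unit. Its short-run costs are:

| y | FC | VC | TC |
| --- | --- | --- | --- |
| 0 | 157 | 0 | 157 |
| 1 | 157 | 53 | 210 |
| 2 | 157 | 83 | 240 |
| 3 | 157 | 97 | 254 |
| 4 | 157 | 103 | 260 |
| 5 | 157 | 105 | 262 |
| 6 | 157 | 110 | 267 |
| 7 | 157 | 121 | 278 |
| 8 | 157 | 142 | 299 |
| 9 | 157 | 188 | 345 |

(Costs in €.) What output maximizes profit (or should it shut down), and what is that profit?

Profit at each row (π = 14y − TC): y=0: -157; y=1: -196; y=2: -212; y=3: -212; y=4: -204; y=5: -192; y=6: -183; y=7: -180; y=8: -187; y=9: -219.
Profit is highest at y = 0. Equivalently, the lowest AVC in the table is 121/7 ≈ €17.29 at y = 7, and P = €14 falls below it — price never covers variable cost, so the firm shuts down and loses only its fixed cost.

y = 0 (shut down); profit = -€157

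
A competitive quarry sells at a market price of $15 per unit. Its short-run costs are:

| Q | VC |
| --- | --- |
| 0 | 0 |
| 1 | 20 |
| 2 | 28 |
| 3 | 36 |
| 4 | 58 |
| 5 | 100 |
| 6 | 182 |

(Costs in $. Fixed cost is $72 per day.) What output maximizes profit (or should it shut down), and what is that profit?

Q = 3; profit = -$63

Profit at each row (π = 15Q − TC): Q=0: -72; Q=1: -77; Q=2: -70; Q=3: -63; Q=4: -70; Q=5: -97; Q=6: -164.
Profit is maximized at Q = 3. AVC there is 36/3 = $12 ≤ P, so producing beats shutting down (which would give -$72).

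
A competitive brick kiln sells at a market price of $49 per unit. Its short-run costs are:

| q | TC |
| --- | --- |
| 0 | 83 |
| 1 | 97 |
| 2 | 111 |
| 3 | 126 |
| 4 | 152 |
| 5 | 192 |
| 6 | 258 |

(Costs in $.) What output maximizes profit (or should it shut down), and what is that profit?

Compute π = P·q − TC at each output: q=0: -83; q=1: -48; q=2: -13; q=3: 21; q=4: 44; q=5: 53; q=6: 36.
Profit is maximized at q = 5. AVC there is 109/5 = $21.80 ≤ P, so producing beats shutting down (which would give -$83).

q = 5; profit = $53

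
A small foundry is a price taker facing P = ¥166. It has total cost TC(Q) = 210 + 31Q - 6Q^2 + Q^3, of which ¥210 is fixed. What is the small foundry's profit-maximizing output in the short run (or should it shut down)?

Strip out fixed cost: VC = 31Q - 6Q^2 + Q^3. Then AVC = 31 - 6Q + Q^2 and MC = 31 - 12Q + 3Q^2.
AVC hits its minimum where MC = AVC, at Q = 3, giving min AVC = 31 - 6·3 + 3^2 = ¥22.
Because ¥166 ≥ ¥22, revenue can cover variable cost; the firm operates.
P = MC gives -135 - 12Q + 3Q^2 = 0, with roots -5 and 9. Take the larger (rising MC): Q* = 9.
Check: AVC at Q = 9 is ¥58 ≤ P, so revenue covers variable cost.
Profit = P·Q − TC = 166·9 − 732 = ¥762.

Produce at Q = 9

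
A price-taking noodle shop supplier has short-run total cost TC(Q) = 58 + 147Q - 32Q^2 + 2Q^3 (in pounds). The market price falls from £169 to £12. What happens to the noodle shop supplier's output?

MC = 147 - 64Q + 6Q^2; the shutdown threshold is min AVC = £19 (at Q = 8).
With P = £169 above the shutdown price, P = MC gives Q = 11.
At P = £12 < min AVC = £19, price no longer covers variable cost at any output, so the firm shuts down: Q = 0.

Output falls from 11 to 0 (the firm shuts down)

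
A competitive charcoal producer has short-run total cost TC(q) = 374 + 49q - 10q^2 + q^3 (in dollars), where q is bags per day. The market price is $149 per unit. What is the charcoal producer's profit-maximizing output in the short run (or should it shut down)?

Produce at q = 10

Strip out fixed cost: VC = 49q - 10q^2 + q^3. Then AVC = 49 - 10q + q^2 and MC = 49 - 20q + 3q^2.
AVC is minimized where dAVC/dq = -10 + 2q = 0, at q = 5; min AVC = 49 - 10·5 + 5^2 = $24.
Since P = $149 ≥ min AVC = $24, price covers variable cost and the firm should produce.
Set P = MC: 149 = 49 - 20q + 3q^2 → -100 - 20q + 3q^2 = 0. The roots are q = -10/3 and q = 10; the profit-maximizing output is on the rising part of MC, so q* = 10.
Check: AVC at q = 10 is $49 ≤ P, so revenue covers variable cost.
Profit = P·q − TC = 149·10 − 864 = $626.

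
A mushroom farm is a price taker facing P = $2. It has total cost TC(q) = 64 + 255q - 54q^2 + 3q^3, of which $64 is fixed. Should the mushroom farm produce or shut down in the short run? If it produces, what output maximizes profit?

From TC, MC = TC'(q) = 255 - 108q + 9q^2 and AVC = VC/q = 255 - 54q + 3q^2.
AVC hits its minimum where MC = AVC, at q = 9, giving min AVC = 255 - 54·9 + 3·9^2 = $12.
P = $2 lies below min AVC = $12; no output level covers variable cost.
Shutting down limits the loss to fixed cost, $64.

Shut down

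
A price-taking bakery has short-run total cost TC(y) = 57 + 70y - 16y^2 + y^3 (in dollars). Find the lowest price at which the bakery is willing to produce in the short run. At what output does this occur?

Short-run supply begins at min AVC. From VC = 70y - 16y^2 + y^3, AVC = 70 - 16y + y^2.
dAVC/dy = -16 + 2y = 0 gives y = 8. min AVC = 70 - 16·8 + 8^2 = 6.
The firm shuts down for any P below $6.

$6 per unit, at y = 8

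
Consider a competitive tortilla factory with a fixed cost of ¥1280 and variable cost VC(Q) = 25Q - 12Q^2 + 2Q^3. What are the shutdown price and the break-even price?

Shutdown price = ¥7; break-even price = ¥217

Shutdown price = min AVC. AVC = 25 - 12Q + 2Q^2, with vertex at Q = 3 and minimum ¥7.
ATC = 1280/Q + 25 - 12Q + 2Q^2. Setting dATC/dQ = −1280/Q^2 − 12 + 4Q = 0 gives Q = 8 (since 4·8^3 − 12·8^2 = 1280).
min ATC = 1280/8 + 25 − 12·8 + 2·8^2 = ¥217. That is the break-even price.
For ¥7 ≤ P < ¥217 the firm produces at a loss; below ¥7 it shuts down.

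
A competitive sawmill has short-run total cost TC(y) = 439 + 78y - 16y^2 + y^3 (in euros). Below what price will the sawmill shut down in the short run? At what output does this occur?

Short-run supply begins at min AVC. From VC = 78y - 16y^2 + y^3, AVC = 78 - 16y + y^2.
At the minimum of AVC, MC = AVC. MC = 78 - 32y + 3y^2; setting MC = AVC gives 2y^2 - 16y = 0, so y = 8. min AVC = 14.
For P < €14 the firm produces nothing.

€14 per unit, at y = 8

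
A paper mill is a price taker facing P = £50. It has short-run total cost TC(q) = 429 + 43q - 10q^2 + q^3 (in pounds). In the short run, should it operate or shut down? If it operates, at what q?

Produce at q = 7

From TC, MC = TC'(q) = 43 - 20q + 3q^2 and AVC = VC/q = 43 - 10q + q^2.
AVC is minimized where dAVC/dq = -10 + 2q = 0, at q = 5; min AVC = 43 - 10·5 + 5^2 = £18.
Because £50 ≥ £18, revenue can cover variable cost; the firm operates.
P = MC gives -7 - 20q + 3q^2 = 0, with roots -1/3 and 7. Take the larger (rising MC): q* = 7.
Check: AVC at q = 7 is £22 ≤ P, so revenue covers variable cost.
Profit = P·q − TC = 50·7 − 583 = -£233, a loss, but smaller than the £429 fixed cost the firm would lose by shutting down.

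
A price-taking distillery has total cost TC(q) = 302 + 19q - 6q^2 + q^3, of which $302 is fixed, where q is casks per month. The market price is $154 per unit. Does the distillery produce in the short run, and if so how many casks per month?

From TC, MC = TC'(q) = 19 - 12q + 3q^2 and AVC = VC/q = 19 - 6q + q^2.
The AVC parabola has its vertex at q = 6/2 = 3, where AVC = 19 - 6·3 + 3^2 = $10.
Because $154 ≥ $10, revenue can cover variable cost; the firm operates.
Set P = MC: 154 = 19 - 12q + 3q^2 → -135 - 12q + 3q^2 = 0. The roots are q = -5 and q = 9; the profit-maximizing output is on the rising part of MC, so q* = 9.
Check: AVC at q = 9 is $46 ≤ P, so revenue covers variable cost.
Profit = P·q − TC = 154·9 − 716 = $670.

Produce at q = 9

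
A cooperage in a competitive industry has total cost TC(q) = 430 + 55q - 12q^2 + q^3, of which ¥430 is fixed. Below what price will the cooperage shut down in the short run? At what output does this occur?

¥19 per unit, at q = 6

The firm shuts down when price falls below the minimum of average variable cost. AVC = VC/q = 55 - 12q + q^2.
At the minimum of AVC, MC = AVC. MC = 55 - 24q + 3q^2; setting MC = AVC gives 2q^2 - 12q = 0, so q = 6. min AVC = 19.
So the shutdown price is ¥19.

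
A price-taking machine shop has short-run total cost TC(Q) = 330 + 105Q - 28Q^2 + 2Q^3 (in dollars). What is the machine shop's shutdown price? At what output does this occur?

$7 per unit, at Q = 7

The firm shuts down when price falls below the minimum of average variable cost. AVC = VC/Q = 105 - 28Q + 2Q^2.
At the minimum of AVC, MC = AVC. MC = 105 - 56Q + 6Q^2; setting MC = AVC gives 4Q^2 - 28Q = 0, so Q = 7. min AVC = 7.
So the shutdown price is $7.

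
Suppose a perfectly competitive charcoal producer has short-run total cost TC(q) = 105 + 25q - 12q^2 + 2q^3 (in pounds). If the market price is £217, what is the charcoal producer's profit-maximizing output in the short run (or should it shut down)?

Produce at q = 8

Strip out fixed cost: VC = 25q - 12q^2 + 2q^3. Then AVC = 25 - 12q + 2q^2 and MC = 25 - 24q + 6q^2.
AVC is minimized where dAVC/dq = -12 + 4q = 0, at q = 3; min AVC = 25 - 12·3 + 2·3^2 = £7.
Since P = £217 ≥ min AVC = £7, price covers variable cost and the firm should produce.
Solving P = MC: -192 - 24q + 6q^2 = 0 ⇒ q = -4 or 8. On the upward-sloping branch, q* = 8.
Check: AVC at q = 8 is £57 ≤ P, so revenue covers variable cost.
Profit = P·q − TC = 217·8 − 561 = £1175.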